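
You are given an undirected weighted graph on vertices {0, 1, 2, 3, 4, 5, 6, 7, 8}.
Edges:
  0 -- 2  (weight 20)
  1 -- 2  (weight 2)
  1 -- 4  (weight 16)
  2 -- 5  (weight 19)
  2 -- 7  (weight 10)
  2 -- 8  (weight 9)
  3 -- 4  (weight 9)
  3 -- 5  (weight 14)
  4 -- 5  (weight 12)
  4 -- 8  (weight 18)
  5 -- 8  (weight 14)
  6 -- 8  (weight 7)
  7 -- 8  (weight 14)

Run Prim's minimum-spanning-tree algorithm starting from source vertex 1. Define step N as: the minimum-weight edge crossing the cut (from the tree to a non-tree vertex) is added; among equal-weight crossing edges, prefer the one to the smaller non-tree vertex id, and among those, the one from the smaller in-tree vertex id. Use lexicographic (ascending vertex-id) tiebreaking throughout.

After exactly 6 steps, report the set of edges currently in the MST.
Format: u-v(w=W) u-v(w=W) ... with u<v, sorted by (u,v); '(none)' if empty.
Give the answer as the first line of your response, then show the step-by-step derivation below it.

1-2(w=2) 2-7(w=10) 2-8(w=9) 4-5(w=12) 5-8(w=14) 6-8(w=7)

step 1: add edge 1-2 (w=2); MST = {1-2(w=2)}
step 2: add edge 2-8 (w=9); MST = {1-2(w=2) 2-8(w=9)}
step 3: add edge 6-8 (w=7); MST = {1-2(w=2) 2-8(w=9) 6-8(w=7)}
step 4: add edge 2-7 (w=10); MST = {1-2(w=2) 2-7(w=10) 2-8(w=9) 6-8(w=7)}
step 5: add edge 5-8 (w=14); MST = {1-2(w=2) 2-7(w=10) 2-8(w=9) 5-8(w=14) 6-8(w=7)}
step 6: add edge 4-5 (w=12); MST = {1-2(w=2) 2-7(w=10) 2-8(w=9) 4-5(w=12) 5-8(w=14) 6-8(w=7)}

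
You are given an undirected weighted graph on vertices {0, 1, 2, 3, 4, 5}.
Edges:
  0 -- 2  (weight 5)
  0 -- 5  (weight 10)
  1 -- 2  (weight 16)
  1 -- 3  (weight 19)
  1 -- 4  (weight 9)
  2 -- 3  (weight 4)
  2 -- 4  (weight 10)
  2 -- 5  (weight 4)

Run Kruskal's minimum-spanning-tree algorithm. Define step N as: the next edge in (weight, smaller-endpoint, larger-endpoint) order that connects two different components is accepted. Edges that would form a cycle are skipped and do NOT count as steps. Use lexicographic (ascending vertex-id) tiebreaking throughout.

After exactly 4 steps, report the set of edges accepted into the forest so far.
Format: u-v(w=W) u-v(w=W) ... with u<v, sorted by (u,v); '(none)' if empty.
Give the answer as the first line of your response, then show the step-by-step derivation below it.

0-2(w=5) 1-4(w=9) 2-3(w=4) 2-5(w=4)

step 1: add edge 2-3 (w=4); MST = {2-3(w=4)}
step 2: add edge 2-5 (w=4); MST = {2-3(w=4) 2-5(w=4)}
step 3: add edge 0-2 (w=5); MST = {0-2(w=5) 2-3(w=4) 2-5(w=4)}
step 4: add edge 1-4 (w=9); MST = {0-2(w=5) 1-4(w=9) 2-3(w=4) 2-5(w=4)}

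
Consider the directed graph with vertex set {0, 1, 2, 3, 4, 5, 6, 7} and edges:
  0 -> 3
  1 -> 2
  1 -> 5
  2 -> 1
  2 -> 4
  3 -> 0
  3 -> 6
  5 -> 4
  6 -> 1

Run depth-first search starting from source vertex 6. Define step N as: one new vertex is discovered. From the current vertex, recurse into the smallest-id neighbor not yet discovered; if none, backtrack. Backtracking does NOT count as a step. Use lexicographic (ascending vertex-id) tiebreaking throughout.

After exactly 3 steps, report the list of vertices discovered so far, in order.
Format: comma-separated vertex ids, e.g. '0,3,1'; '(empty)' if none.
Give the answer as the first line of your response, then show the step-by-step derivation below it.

6,1,2

step 1: discover 6; path=6; order=6
step 2: discover 1; path=6>1; order=6,1
step 3: discover 2; path=6>1>2; order=6,1,2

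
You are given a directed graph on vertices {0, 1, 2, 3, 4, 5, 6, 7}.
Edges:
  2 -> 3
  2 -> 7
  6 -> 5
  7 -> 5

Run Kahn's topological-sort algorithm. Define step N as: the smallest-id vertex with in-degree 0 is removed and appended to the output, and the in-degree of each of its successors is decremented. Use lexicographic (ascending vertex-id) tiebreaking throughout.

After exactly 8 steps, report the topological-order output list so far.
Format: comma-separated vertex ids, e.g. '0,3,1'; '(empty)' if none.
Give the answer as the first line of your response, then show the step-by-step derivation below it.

0,1,2,3,4,6,7,5

step 1: output 0; order=[0]; indeg=(0,0,0,1,0,2,0,1)
step 2: output 1; order=[0,1]; indeg=(0,0,0,1,0,2,0,1)
step 3: output 2; order=[0,1,2]; indeg=(0,0,0,0,0,2,0,0)
step 4: output 3; order=[0,1,2,3]; indeg=(0,0,0,0,0,2,0,0)
step 5: output 4; order=[0,1,2,3,4]; indeg=(0,0,0,0,0,2,0,0)
step 6: output 6; order=[0,1,2,3,4,6]; indeg=(0,0,0,0,0,1,0,0)
step 7: output 7; order=[0,1,2,3,4,6,7]; indeg=(0,0,0,0,0,0,0,0)
step 8: output 5; order=[0,1,2,3,4,6,7,5]; indeg=(0,0,0,0,0,0,0,0)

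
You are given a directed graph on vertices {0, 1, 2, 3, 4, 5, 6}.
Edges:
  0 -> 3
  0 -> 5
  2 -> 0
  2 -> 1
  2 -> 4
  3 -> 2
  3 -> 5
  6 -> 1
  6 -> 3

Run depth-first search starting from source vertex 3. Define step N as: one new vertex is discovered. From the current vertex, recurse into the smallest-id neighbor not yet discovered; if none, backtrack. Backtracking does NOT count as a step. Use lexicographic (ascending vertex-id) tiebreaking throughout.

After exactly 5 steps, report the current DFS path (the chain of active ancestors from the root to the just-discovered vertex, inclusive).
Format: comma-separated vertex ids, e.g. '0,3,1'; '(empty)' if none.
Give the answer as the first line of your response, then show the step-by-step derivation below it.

3,2,1

step 1: discover 3; path=3; order=3
step 2: discover 2; path=3>2; order=3,2
step 3: discover 0; path=3>2>0; order=3,2,0
step 4: discover 5; path=3>2>0>5; order=3,2,0,5
step 5: discover 1; path=3>2>1; order=3,2,0,5,1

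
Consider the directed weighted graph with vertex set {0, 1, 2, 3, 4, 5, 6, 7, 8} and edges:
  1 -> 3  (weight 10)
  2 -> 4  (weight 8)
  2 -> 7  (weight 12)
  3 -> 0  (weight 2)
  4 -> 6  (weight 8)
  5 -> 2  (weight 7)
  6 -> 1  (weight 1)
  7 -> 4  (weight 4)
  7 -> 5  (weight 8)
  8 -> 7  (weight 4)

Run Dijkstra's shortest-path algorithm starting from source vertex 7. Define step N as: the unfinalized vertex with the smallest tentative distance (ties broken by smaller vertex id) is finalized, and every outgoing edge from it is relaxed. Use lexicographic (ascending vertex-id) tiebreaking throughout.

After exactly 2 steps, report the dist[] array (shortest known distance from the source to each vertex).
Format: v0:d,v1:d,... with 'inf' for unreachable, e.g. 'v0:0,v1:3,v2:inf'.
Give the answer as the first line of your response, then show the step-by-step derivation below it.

v0:inf,v1:inf,v2:inf,v3:inf,v4:4,v5:8,v6:12,v7:0,v8:inf

step 1: dist = v0:inf,v1:inf,v2:inf,v3:inf,v4:4,v5:8,v6:inf,v7:0,v8:inf
step 2: dist = v0:inf,v1:inf,v2:inf,v3:inf,v4:4,v5:8,v6:12,v7:0,v8:inf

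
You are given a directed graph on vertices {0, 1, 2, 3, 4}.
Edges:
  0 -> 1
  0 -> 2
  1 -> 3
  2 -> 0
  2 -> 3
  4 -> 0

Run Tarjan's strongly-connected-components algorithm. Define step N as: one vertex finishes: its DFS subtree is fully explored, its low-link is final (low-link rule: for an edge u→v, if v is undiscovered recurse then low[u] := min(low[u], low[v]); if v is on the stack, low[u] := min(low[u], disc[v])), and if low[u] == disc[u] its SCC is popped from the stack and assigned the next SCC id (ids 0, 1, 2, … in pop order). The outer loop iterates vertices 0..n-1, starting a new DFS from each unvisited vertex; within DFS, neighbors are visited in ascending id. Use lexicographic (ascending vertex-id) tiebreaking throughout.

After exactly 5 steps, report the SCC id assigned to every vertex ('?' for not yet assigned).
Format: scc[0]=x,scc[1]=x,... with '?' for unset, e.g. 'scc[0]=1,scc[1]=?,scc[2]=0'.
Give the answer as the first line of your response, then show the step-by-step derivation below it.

scc[0]=2,scc[1]=1,scc[2]=2,scc[3]=0,scc[4]=3

step 1: low=(low[0]=0,low[1]=1,low[2]=?,low[3]=2,low[4]=?); scc=(scc[0]=?,scc[1]=?,scc[2]=?,scc[3]=0,scc[4]=?)
step 2: low=(low[0]=0,low[1]=1,low[2]=?,low[3]=2,low[4]=?); scc=(scc[0]=?,scc[1]=1,scc[2]=?,scc[3]=0,scc[4]=?)
step 3: low=(low[0]=0,low[1]=1,low[2]=0,low[3]=2,low[4]=?); scc=(scc[0]=?,scc[1]=1,scc[2]=?,scc[3]=0,scc[4]=?)
step 4: low=(low[0]=0,low[1]=1,low[2]=0,low[3]=2,low[4]=?); scc=(scc[0]=2,scc[1]=1,scc[2]=2,scc[3]=0,scc[4]=?)
step 5: low=(low[0]=0,low[1]=1,low[2]=0,low[3]=2,low[4]=4); scc=(scc[0]=2,scc[1]=1,scc[2]=2,scc[3]=0,scc[4]=3)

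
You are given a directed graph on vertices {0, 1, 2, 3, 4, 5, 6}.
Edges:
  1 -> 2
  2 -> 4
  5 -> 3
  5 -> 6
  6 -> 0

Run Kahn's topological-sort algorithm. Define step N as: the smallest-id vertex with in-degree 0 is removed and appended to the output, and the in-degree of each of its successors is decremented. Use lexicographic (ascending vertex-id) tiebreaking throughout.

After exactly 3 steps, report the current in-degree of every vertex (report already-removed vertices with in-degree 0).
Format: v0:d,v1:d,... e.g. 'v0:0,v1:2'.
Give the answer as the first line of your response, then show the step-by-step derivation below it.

v0:1,v1:0,v2:0,v3:1,v4:0,v5:0,v6:1

step 1: output 1; order=[1]; indeg=(1,0,0,1,1,0,1)
step 2: output 2; order=[1,2]; indeg=(1,0,0,1,0,0,1)
step 3: output 4; order=[1,2,4]; indeg=(1,0,0,1,0,0,1)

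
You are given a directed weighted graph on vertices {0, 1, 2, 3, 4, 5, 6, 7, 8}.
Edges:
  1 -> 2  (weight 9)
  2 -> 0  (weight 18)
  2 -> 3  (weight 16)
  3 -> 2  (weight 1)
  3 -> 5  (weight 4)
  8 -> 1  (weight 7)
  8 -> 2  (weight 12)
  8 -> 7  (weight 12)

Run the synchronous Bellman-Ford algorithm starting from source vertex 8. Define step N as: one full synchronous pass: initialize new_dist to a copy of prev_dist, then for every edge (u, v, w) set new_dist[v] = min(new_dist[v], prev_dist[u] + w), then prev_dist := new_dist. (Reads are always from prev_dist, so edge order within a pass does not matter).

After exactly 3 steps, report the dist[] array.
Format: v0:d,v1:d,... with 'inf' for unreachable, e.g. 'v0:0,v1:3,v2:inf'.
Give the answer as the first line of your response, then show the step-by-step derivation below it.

v0:30,v1:7,v2:12,v3:28,v4:inf,v5:32,v6:inf,v7:12,v8:0

step 1: dist = v0:inf,v1:7,v2:12,v3:inf,v4:inf,v5:inf,v6:inf,v7:12,v8:0
step 2: dist = v0:30,v1:7,v2:12,v3:28,v4:inf,v5:inf,v6:inf,v7:12,v8:0
step 3: dist = v0:30,v1:7,v2:12,v3:28,v4:inf,v5:32,v6:inf,v7:12,v8:0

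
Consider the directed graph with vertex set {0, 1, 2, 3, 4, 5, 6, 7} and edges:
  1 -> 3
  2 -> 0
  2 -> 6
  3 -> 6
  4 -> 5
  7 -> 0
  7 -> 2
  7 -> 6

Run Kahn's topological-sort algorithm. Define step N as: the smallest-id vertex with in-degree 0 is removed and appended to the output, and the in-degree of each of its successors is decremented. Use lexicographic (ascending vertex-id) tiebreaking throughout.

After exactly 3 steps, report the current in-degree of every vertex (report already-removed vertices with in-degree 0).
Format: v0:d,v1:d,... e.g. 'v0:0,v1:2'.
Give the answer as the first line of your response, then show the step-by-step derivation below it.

v0:2,v1:0,v2:1,v3:0,v4:0,v5:0,v6:2,v7:0

step 1: output 1; order=[1]; indeg=(2,0,1,0,0,1,3,0)
step 2: output 3; order=[1,3]; indeg=(2,0,1,0,0,1,2,0)
step 3: output 4; order=[1,3,4]; indeg=(2,0,1,0,0,0,2,0)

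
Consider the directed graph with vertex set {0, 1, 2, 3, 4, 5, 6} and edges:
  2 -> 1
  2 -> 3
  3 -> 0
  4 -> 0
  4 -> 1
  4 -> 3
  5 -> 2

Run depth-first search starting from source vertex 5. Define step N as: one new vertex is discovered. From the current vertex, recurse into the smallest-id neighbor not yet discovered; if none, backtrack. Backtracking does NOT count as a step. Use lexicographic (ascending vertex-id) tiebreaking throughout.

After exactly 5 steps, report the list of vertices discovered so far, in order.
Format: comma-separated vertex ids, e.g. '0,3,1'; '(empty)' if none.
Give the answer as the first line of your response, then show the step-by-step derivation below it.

5,2,1,3,0

step 1: discover 5; path=5; order=5
step 2: discover 2; path=5>2; order=5,2
step 3: discover 1; path=5>2>1; order=5,2,1
step 4: discover 3; path=5>2>3; order=5,2,1,3
step 5: discover 0; path=5>2>3>0; order=5,2,1,3,0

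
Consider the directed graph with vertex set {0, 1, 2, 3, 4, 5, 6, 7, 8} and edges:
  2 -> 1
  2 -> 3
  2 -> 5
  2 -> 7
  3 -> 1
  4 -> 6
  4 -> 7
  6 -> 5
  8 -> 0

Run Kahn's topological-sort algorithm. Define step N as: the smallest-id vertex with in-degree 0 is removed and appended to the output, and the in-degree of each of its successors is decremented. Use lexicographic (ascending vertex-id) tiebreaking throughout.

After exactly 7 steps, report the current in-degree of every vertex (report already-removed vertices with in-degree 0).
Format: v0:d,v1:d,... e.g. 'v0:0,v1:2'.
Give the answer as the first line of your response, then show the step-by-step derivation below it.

v0:1,v1:0,v2:0,v3:0,v4:0,v5:0,v6:0,v7:0,v8:0

step 1: output 2; order=[2]; indeg=(1,1,0,0,0,1,1,1,0)
step 2: output 3; order=[2,3]; indeg=(1,0,0,0,0,1,1,1,0)
step 3: output 1; order=[2,3,1]; indeg=(1,0,0,0,0,1,1,1,0)
step 4: output 4; order=[2,3,1,4]; indeg=(1,0,0,0,0,1,0,0,0)
step 5: output 6; order=[2,3,1,4,6]; indeg=(1,0,0,0,0,0,0,0,0)
step 6: output 5; order=[2,3,1,4,6,5]; indeg=(1,0,0,0,0,0,0,0,0)
step 7: output 7; order=[2,3,1,4,6,5,7]; indeg=(1,0,0,0,0,0,0,0,0)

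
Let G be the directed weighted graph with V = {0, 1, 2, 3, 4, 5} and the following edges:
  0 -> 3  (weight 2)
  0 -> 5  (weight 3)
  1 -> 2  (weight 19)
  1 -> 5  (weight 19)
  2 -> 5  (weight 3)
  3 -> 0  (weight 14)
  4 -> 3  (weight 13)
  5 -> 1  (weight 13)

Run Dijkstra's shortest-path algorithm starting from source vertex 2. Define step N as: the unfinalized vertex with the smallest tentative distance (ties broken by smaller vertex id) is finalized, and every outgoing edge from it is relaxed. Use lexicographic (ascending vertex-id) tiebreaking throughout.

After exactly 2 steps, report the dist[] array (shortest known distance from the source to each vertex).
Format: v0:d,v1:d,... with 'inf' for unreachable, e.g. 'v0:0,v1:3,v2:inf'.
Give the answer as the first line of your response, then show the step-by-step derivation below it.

v0:inf,v1:16,v2:0,v3:inf,v4:inf,v5:3

step 1: dist = v0:inf,v1:inf,v2:0,v3:inf,v4:inf,v5:3
step 2: dist = v0:inf,v1:16,v2:0,v3:inf,v4:inf,v5:3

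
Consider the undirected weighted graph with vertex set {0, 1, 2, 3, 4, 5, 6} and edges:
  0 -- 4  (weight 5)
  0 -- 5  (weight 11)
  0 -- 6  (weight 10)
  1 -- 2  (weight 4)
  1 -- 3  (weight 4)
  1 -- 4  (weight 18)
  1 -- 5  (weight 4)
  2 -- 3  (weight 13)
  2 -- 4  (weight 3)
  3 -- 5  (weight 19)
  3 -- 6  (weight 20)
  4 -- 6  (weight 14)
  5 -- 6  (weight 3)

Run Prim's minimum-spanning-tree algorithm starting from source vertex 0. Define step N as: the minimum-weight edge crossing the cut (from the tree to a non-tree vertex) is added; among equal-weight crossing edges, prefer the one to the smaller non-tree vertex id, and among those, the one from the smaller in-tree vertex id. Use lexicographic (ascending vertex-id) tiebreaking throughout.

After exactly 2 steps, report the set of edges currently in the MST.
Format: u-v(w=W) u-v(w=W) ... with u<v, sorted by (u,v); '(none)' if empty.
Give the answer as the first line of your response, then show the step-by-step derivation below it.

0-4(w=5) 2-4(w=3)

step 1: add edge 0-4 (w=5); MST = {0-4(w=5)}
step 2: add edge 2-4 (w=3); MST = {0-4(w=5) 2-4(w=3)}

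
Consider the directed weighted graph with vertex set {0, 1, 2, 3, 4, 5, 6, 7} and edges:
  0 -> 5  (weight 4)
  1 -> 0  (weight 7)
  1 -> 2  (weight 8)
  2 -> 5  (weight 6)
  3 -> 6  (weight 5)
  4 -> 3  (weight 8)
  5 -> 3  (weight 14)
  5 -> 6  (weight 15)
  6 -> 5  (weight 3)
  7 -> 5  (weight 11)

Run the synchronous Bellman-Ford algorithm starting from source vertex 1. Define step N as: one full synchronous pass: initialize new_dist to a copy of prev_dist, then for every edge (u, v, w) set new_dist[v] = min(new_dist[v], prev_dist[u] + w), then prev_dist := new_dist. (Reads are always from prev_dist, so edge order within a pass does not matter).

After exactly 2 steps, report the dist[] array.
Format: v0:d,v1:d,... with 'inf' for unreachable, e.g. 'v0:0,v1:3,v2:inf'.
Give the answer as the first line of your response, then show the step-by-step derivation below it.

v0:7,v1:0,v2:8,v3:inf,v4:inf,v5:11,v6:inf,v7:inf

step 1: dist = v0:7,v1:0,v2:8,v3:inf,v4:inf,v5:inf,v6:inf,v7:inf
step 2: dist = v0:7,v1:0,v2:8,v3:inf,v4:inf,v5:11,v6:inf,v7:inf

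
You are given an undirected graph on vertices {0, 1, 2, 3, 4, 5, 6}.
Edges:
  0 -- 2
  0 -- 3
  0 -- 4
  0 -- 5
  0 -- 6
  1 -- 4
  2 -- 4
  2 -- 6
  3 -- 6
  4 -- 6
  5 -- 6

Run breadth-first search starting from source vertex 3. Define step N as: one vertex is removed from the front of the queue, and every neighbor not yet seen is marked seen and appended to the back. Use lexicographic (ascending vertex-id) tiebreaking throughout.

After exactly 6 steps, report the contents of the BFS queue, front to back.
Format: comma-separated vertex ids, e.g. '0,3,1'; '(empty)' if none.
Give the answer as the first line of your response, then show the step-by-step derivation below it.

1

step 1: dequeue 3; queue=[0,6]; order=3
step 2: dequeue 0; queue=[6,2,4,5]; order=3,0
step 3: dequeue 6; queue=[2,4,5]; order=3,0,6
step 4: dequeue 2; queue=[4,5]; order=3,0,6,2
step 5: dequeue 4; queue=[5,1]; order=3,0,6,2,4
step 6: dequeue 5; queue=[1]; order=3,0,6,2,4,5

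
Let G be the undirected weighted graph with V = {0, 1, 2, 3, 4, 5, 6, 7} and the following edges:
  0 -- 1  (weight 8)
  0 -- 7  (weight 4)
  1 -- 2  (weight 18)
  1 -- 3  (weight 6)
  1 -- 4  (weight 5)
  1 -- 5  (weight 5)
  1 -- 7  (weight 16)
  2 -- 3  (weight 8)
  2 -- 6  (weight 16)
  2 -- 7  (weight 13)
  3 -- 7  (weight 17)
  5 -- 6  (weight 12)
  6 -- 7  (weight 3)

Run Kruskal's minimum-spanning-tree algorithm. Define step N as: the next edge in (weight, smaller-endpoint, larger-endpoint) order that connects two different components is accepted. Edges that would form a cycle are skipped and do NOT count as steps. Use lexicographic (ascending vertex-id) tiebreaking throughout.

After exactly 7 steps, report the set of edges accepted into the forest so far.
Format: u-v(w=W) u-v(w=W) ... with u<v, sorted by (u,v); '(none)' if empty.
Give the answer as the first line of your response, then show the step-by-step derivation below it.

0-1(w=8) 0-7(w=4) 1-3(w=6) 1-4(w=5) 1-5(w=5) 2-3(w=8) 6-7(w=3)

step 1: add edge 6-7 (w=3); MST = {6-7(w=3)}
step 2: add edge 0-7 (w=4); MST = {0-7(w=4) 6-7(w=3)}
step 3: add edge 1-4 (w=5); MST = {0-7(w=4) 1-4(w=5) 6-7(w=3)}
step 4: add edge 1-5 (w=5); MST = {0-7(w=4) 1-4(w=5) 1-5(w=5) 6-7(w=3)}
step 5: add edge 1-3 (w=6); MST = {0-7(w=4) 1-3(w=6) 1-4(w=5) 1-5(w=5) 6-7(w=3)}
step 6: add edge 0-1 (w=8); MST = {0-1(w=8) 0-7(w=4) 1-3(w=6) 1-4(w=5) 1-5(w=5) 6-7(w=3)}
step 7: add edge 2-3 (w=8); MST = {0-1(w=8) 0-7(w=4) 1-3(w=6) 1-4(w=5) 1-5(w=5) 2-3(w=8) 6-7(w=3)}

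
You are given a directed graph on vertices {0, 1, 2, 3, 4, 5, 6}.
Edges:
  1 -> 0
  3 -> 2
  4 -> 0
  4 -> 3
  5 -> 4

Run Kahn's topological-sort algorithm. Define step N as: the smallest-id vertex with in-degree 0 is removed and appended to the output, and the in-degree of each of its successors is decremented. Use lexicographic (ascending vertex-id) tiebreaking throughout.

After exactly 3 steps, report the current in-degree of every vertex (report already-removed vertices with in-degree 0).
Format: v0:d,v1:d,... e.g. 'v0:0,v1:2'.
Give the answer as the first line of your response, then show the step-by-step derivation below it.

v0:0,v1:0,v2:1,v3:0,v4:0,v5:0,v6:0

step 1: output 1; order=[1]; indeg=(1,0,1,1,1,0,0)
step 2: output 5; order=[1,5]; indeg=(1,0,1,1,0,0,0)
step 3: output 4; order=[1,5,4]; indeg=(0,0,1,0,0,0,0)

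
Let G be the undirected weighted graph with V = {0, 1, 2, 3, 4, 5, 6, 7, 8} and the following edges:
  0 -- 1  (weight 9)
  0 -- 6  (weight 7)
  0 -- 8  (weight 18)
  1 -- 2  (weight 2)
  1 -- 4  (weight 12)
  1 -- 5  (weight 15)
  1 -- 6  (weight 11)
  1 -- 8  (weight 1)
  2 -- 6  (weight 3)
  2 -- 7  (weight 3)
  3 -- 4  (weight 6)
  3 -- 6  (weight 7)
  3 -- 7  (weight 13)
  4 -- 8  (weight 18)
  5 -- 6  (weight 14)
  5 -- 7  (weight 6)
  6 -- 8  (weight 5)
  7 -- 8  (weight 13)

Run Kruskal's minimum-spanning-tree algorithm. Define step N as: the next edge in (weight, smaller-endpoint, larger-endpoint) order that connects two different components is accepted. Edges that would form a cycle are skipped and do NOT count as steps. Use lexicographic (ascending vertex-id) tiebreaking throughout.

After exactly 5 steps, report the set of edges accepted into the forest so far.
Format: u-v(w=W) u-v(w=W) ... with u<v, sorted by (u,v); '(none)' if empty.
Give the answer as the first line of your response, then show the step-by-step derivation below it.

1-2(w=2) 1-8(w=1) 2-6(w=3) 2-7(w=3) 3-4(w=6)

step 1: add edge 1-8 (w=1); MST = {1-8(w=1)}
step 2: add edge 1-2 (w=2); MST = {1-2(w=2) 1-8(w=1)}
step 3: add edge 2-6 (w=3); MST = {1-2(w=2) 1-8(w=1) 2-6(w=3)}
step 4: add edge 2-7 (w=3); MST = {1-2(w=2) 1-8(w=1) 2-6(w=3) 2-7(w=3)}
step 5: add edge 3-4 (w=6); MST = {1-2(w=2) 1-8(w=1) 2-6(w=3) 2-7(w=3) 3-4(w=6)}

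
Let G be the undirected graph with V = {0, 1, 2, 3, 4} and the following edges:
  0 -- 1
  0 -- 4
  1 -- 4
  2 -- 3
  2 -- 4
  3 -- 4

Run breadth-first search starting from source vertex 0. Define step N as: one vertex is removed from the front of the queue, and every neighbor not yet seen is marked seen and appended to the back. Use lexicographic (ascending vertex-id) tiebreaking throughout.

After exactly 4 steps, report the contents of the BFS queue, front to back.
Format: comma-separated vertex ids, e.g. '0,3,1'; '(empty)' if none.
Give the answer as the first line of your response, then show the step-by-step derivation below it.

3

step 1: dequeue 0; queue=[1,4]; order=0
step 2: dequeue 1; queue=[4]; order=0,1
step 3: dequeue 4; queue=[2,3]; order=0,1,4
step 4: dequeue 2; queue=[3]; order=0,1,4,2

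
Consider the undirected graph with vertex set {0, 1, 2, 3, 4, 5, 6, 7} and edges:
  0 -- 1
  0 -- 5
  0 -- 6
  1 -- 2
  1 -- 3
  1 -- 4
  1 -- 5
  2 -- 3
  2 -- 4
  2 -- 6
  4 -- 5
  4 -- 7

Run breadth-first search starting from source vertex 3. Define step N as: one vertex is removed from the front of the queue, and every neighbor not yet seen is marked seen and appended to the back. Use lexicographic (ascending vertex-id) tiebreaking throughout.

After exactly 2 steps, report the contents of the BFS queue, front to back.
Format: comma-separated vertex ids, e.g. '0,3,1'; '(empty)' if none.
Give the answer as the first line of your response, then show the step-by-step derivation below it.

2,0,4,5

step 1: dequeue 3; queue=[1,2]; order=3
step 2: dequeue 1; queue=[2,0,4,5]; order=3,1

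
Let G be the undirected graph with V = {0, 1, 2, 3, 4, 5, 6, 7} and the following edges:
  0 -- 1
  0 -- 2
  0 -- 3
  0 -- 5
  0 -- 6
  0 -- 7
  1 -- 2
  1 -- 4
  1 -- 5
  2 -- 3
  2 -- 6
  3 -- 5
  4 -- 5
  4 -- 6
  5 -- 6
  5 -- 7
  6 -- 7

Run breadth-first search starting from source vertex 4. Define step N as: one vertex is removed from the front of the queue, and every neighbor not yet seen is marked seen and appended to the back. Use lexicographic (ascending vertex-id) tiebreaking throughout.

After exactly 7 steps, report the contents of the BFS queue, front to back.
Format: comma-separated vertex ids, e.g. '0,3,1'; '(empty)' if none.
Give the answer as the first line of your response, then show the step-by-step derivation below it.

7

step 1: dequeue 4; queue=[1,5,6]; order=4
step 2: dequeue 1; queue=[5,6,0,2]; order=4,1
step 3: dequeue 5; queue=[6,0,2,3,7]; order=4,1,5
step 4: dequeue 6; queue=[0,2,3,7]; order=4,1,5,6
step 5: dequeue 0; queue=[2,3,7]; order=4,1,5,6,0
step 6: dequeue 2; queue=[3,7]; order=4,1,5,6,0,2
step 7: dequeue 3; queue=[7]; order=4,1,5,6,0,2,3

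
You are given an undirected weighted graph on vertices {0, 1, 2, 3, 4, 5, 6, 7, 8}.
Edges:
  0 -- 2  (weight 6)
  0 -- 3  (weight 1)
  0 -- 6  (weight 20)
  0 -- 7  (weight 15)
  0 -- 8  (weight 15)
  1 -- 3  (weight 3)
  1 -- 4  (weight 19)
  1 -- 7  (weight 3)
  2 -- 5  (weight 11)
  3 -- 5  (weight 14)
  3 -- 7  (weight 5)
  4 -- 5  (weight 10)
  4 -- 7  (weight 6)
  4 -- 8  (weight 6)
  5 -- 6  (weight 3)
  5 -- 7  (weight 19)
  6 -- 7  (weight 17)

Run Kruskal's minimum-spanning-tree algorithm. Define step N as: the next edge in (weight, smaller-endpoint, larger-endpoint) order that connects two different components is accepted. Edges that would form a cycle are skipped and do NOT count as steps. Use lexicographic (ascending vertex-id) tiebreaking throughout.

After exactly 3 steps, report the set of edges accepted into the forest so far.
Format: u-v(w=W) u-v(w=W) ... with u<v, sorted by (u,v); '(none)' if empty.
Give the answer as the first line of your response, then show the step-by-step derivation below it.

0-3(w=1) 1-3(w=3) 1-7(w=3)

step 1: add edge 0-3 (w=1); MST = {0-3(w=1)}
step 2: add edge 1-3 (w=3); MST = {0-3(w=1) 1-3(w=3)}
step 3: add edge 1-7 (w=3); MST = {0-3(w=1) 1-3(w=3) 1-7(w=3)}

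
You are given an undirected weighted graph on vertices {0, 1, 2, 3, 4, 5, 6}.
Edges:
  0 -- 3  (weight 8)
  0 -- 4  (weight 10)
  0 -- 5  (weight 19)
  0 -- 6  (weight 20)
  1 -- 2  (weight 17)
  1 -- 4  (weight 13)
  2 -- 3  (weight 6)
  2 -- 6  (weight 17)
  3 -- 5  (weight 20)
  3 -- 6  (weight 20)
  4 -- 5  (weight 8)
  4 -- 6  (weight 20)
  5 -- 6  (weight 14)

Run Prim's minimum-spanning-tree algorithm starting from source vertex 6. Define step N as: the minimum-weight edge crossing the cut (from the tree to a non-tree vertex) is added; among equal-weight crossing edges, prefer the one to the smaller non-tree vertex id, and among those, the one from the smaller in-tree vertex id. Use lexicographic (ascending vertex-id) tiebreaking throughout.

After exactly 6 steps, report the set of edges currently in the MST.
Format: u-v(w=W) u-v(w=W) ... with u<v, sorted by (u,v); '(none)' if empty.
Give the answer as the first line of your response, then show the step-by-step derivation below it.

0-3(w=8) 0-4(w=10) 1-4(w=13) 2-3(w=6) 4-5(w=8) 5-6(w=14)

step 1: add edge 5-6 (w=14); MST = {5-6(w=14)}
step 2: add edge 4-5 (w=8); MST = {4-5(w=8) 5-6(w=14)}
step 3: add edge 0-4 (w=10); MST = {0-4(w=10) 4-5(w=8) 5-6(w=14)}
step 4: add edge 0-3 (w=8); MST = {0-3(w=8) 0-4(w=10) 4-5(w=8) 5-6(w=14)}
step 5: add edge 2-3 (w=6); MST = {0-3(w=8) 0-4(w=10) 2-3(w=6) 4-5(w=8) 5-6(w=14)}
step 6: add edge 1-4 (w=13); MST = {0-3(w=8) 0-4(w=10) 1-4(w=13) 2-3(w=6) 4-5(w=8) 5-6(w=14)}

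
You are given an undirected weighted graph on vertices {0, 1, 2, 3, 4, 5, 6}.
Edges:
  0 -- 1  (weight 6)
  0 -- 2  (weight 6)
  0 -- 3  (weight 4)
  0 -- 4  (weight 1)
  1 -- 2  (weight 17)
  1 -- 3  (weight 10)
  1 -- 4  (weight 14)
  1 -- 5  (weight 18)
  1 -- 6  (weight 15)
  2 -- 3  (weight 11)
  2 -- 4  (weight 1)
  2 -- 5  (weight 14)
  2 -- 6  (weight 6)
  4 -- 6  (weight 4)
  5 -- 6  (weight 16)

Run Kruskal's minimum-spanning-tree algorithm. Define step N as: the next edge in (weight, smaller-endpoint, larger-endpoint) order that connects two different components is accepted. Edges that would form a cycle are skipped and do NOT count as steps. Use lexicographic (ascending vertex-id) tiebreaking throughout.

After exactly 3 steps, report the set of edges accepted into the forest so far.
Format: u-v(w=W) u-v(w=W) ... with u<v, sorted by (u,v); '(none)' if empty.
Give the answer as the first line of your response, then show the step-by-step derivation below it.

0-3(w=4) 0-4(w=1) 2-4(w=1)

step 1: add edge 0-4 (w=1); MST = {0-4(w=1)}
step 2: add edge 2-4 (w=1); MST = {0-4(w=1) 2-4(w=1)}
step 3: add edge 0-3 (w=4); MST = {0-3(w=4) 0-4(w=1) 2-4(w=1)}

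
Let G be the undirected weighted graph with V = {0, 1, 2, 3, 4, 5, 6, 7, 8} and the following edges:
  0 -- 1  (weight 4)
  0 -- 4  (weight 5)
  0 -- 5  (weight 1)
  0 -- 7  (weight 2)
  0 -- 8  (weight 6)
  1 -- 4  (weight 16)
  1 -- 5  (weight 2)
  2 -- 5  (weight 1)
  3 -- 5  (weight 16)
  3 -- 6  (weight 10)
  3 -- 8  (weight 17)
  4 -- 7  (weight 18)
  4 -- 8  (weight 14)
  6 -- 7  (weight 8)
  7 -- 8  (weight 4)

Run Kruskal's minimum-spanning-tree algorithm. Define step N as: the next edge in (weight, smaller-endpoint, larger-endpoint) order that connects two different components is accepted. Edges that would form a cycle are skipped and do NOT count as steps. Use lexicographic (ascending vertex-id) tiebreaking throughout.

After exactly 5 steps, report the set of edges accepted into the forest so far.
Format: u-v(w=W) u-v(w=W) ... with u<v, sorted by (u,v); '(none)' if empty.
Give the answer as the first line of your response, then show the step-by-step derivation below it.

0-5(w=1) 0-7(w=2) 1-5(w=2) 2-5(w=1) 7-8(w=4)

step 1: add edge 0-5 (w=1); MST = {0-5(w=1)}
step 2: add edge 2-5 (w=1); MST = {0-5(w=1) 2-5(w=1)}
step 3: add edge 0-7 (w=2); MST = {0-5(w=1) 0-7(w=2) 2-5(w=1)}
step 4: add edge 1-5 (w=2); MST = {0-5(w=1) 0-7(w=2) 1-5(w=2) 2-5(w=1)}
step 5: add edge 7-8 (w=4); MST = {0-5(w=1) 0-7(w=2) 1-5(w=2) 2-5(w=1) 7-8(w=4)}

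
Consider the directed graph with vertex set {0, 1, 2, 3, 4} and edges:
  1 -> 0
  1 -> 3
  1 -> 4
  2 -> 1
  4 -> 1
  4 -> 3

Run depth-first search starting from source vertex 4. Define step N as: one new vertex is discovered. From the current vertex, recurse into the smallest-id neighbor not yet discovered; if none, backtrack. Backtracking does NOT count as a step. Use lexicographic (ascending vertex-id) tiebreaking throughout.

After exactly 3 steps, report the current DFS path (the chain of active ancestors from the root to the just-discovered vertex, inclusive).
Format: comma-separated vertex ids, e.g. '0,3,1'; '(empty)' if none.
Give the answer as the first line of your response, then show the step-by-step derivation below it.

4,1,0

step 1: discover 4; path=4; order=4
step 2: discover 1; path=4>1; order=4,1
step 3: discover 0; path=4>1>0; order=4,1,0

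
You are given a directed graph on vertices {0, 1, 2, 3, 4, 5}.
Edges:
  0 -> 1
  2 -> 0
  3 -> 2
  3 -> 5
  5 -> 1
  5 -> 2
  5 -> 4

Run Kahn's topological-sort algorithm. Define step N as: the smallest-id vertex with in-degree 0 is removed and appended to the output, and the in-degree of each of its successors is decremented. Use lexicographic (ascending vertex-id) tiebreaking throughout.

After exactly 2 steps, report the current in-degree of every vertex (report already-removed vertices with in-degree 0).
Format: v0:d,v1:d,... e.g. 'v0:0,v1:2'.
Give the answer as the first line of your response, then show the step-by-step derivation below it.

v0:1,v1:1,v2:0,v3:0,v4:0,v5:0

step 1: output 3; order=[3]; indeg=(1,2,1,0,1,0)
step 2: output 5; order=[3,5]; indeg=(1,1,0,0,0,0)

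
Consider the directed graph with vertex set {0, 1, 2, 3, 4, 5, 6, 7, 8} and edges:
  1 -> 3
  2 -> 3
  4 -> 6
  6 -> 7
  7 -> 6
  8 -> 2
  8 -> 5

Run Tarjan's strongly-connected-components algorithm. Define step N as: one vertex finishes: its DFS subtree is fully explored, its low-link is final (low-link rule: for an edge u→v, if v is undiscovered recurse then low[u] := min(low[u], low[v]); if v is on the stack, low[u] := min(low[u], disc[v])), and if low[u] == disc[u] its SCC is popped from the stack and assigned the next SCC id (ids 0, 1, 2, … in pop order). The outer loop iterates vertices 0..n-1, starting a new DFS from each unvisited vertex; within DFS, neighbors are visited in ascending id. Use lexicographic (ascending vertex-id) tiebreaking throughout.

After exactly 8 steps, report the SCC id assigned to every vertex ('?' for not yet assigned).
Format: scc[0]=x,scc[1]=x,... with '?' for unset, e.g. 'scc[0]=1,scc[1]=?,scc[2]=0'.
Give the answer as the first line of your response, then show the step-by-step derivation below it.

scc[0]=0,scc[1]=2,scc[2]=3,scc[3]=1,scc[4]=5,scc[5]=6,scc[6]=4,scc[7]=4,scc[8]=?

step 1: low=(low[0]=0,low[1]=?,low[2]=?,low[3]=?,low[4]=?,low[5]=?,low[6]=?,low[7]=?,low[8]=?); scc=(scc[0]=0,scc[1]=?,scc[2]=?,scc[3]=?,scc[4]=?,scc[5]=?,scc[6]=?,scc[7]=?,scc[8]=?)
step 2: low=(low[0]=0,low[1]=1,low[2]=?,low[3]=2,low[4]=?,low[5]=?,low[6]=?,low[7]=?,low[8]=?); scc=(scc[0]=0,scc[1]=?,scc[2]=?,scc[3]=1,scc[4]=?,scc[5]=?,scc[6]=?,scc[7]=?,scc[8]=?)
step 3: low=(low[0]=0,low[1]=1,low[2]=?,low[3]=2,low[4]=?,low[5]=?,low[6]=?,low[7]=?,low[8]=?); scc=(scc[0]=0,scc[1]=2,scc[2]=?,scc[3]=1,scc[4]=?,scc[5]=?,scc[6]=?,scc[7]=?,scc[8]=?)
step 4: low=(low[0]=0,low[1]=1,low[2]=3,low[3]=2,low[4]=?,low[5]=?,low[6]=?,low[7]=?,low[8]=?); scc=(scc[0]=0,scc[1]=2,scc[2]=3,scc[3]=1,scc[4]=?,scc[5]=?,scc[6]=?,scc[7]=?,scc[8]=?)
step 5: low=(low[0]=0,low[1]=1,low[2]=3,low[3]=2,low[4]=4,low[5]=?,low[6]=5,low[7]=5,low[8]=?); scc=(scc[0]=0,scc[1]=2,scc[2]=3,scc[3]=1,scc[4]=?,scc[5]=?,scc[6]=?,scc[7]=?,scc[8]=?)
step 6: low=(low[0]=0,low[1]=1,low[2]=3,low[3]=2,low[4]=4,low[5]=?,low[6]=5,low[7]=5,low[8]=?); scc=(scc[0]=0,scc[1]=2,scc[2]=3,scc[3]=1,scc[4]=?,scc[5]=?,scc[6]=4,scc[7]=4,scc[8]=?)
step 7: low=(low[0]=0,low[1]=1,low[2]=3,low[3]=2,low[4]=4,low[5]=?,low[6]=5,low[7]=5,low[8]=?); scc=(scc[0]=0,scc[1]=2,scc[2]=3,scc[3]=1,scc[4]=5,scc[5]=?,scc[6]=4,scc[7]=4,scc[8]=?)
step 8: low=(low[0]=0,low[1]=1,low[2]=3,low[3]=2,low[4]=4,low[5]=7,low[6]=5,low[7]=5,low[8]=?); scc=(scc[0]=0,scc[1]=2,scc[2]=3,scc[3]=1,scc[4]=5,scc[5]=6,scc[6]=4,scc[7]=4,scc[8]=?)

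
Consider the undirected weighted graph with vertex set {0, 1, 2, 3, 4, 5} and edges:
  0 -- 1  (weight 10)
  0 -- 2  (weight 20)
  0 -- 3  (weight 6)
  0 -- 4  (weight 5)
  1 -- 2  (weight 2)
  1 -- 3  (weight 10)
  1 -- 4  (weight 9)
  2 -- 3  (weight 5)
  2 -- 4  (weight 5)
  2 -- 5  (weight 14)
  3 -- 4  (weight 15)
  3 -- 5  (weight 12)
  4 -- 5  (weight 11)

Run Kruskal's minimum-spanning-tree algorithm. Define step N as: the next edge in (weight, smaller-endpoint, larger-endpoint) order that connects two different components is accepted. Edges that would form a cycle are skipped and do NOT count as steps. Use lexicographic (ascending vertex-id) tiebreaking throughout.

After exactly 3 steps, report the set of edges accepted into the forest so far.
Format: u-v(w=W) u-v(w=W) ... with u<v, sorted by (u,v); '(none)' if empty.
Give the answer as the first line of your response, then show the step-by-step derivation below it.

0-4(w=5) 1-2(w=2) 2-3(w=5)

step 1: add edge 1-2 (w=2); MST = {1-2(w=2)}
step 2: add edge 0-4 (w=5); MST = {0-4(w=5) 1-2(w=2)}
step 3: add edge 2-3 (w=5); MST = {0-4(w=5) 1-2(w=2) 2-3(w=5)}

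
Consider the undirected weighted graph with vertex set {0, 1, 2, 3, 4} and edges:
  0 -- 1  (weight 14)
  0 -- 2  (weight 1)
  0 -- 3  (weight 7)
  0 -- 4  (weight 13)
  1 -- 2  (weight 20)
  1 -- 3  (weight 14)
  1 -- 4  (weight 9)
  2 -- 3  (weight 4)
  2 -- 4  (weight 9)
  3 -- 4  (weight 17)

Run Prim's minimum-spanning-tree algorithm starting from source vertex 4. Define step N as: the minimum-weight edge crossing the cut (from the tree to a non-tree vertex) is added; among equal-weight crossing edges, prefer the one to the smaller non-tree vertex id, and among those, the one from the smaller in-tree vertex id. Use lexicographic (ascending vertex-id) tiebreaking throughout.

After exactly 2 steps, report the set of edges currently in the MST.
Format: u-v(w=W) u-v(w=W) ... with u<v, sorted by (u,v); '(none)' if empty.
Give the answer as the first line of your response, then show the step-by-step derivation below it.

1-4(w=9) 2-4(w=9)

step 1: add edge 1-4 (w=9); MST = {1-4(w=9)}
step 2: add edge 2-4 (w=9); MST = {1-4(w=9) 2-4(w=9)}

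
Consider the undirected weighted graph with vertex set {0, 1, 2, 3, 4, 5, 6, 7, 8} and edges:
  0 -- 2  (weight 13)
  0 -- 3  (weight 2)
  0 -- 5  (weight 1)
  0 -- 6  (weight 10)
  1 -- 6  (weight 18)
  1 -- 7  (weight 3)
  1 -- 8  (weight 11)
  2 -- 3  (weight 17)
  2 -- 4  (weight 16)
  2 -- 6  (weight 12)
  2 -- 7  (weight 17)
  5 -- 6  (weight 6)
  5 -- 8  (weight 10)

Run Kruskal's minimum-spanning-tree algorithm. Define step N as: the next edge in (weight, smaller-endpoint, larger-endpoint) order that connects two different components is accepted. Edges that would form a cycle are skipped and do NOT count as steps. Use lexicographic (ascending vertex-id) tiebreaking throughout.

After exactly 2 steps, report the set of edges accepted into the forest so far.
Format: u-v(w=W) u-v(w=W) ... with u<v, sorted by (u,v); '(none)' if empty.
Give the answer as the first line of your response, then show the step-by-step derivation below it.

0-3(w=2) 0-5(w=1)

step 1: add edge 0-5 (w=1); MST = {0-5(w=1)}
step 2: add edge 0-3 (w=2); MST = {0-3(w=2) 0-5(w=1)}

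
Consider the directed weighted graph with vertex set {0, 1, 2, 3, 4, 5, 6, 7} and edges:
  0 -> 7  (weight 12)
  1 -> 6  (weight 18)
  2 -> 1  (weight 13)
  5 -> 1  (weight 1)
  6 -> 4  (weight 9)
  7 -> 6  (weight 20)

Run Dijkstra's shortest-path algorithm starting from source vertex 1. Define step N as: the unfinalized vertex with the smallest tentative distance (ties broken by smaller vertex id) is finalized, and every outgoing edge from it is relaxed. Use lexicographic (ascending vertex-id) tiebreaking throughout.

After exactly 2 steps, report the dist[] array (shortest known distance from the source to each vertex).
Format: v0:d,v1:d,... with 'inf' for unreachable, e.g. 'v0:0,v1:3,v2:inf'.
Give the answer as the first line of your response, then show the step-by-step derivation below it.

v0:inf,v1:0,v2:inf,v3:inf,v4:27,v5:inf,v6:18,v7:inf

step 1: dist = v0:inf,v1:0,v2:inf,v3:inf,v4:inf,v5:inf,v6:18,v7:inf
step 2: dist = v0:inf,v1:0,v2:inf,v3:inf,v4:27,v5:inf,v6:18,v7:inf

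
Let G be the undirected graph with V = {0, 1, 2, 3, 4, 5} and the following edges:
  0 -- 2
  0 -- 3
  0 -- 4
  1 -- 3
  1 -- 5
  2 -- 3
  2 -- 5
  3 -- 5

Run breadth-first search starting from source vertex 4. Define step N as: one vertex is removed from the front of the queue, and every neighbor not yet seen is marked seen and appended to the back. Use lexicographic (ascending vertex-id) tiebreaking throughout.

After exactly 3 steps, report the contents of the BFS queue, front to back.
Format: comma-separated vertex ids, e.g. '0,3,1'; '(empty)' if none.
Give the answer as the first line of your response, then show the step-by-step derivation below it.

3,5

step 1: dequeue 4; queue=[0]; order=4
step 2: dequeue 0; queue=[2,3]; order=4,0
step 3: dequeue 2; queue=[3,5]; order=4,0,2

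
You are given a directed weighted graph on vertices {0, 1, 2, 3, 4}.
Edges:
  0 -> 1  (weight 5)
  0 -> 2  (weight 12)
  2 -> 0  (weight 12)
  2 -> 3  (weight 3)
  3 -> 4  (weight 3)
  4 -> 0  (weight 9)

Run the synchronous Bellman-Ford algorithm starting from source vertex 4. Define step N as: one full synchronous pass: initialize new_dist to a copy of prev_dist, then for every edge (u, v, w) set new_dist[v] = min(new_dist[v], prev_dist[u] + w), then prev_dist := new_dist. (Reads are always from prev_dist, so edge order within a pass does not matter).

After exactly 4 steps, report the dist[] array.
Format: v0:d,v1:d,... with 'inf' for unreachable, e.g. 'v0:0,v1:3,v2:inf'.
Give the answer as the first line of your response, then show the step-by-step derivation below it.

v0:9,v1:14,v2:21,v3:24,v4:0

step 1: dist = v0:9,v1:inf,v2:inf,v3:inf,v4:0
step 2: dist = v0:9,v1:14,v2:21,v3:inf,v4:0
step 3: dist = v0:9,v1:14,v2:21,v3:24,v4:0
step 4: dist = v0:9,v1:14,v2:21,v3:24,v4:0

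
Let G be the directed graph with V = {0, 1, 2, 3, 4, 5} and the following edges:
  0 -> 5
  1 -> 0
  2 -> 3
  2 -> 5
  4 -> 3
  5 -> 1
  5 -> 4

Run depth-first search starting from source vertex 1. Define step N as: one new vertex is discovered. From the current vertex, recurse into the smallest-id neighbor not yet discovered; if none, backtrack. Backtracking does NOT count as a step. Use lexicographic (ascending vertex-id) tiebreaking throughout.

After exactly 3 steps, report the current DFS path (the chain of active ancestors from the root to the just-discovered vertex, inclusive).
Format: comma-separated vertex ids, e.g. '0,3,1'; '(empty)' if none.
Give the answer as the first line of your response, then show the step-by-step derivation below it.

1,0,5

step 1: discover 1; path=1; order=1
step 2: discover 0; path=1>0; order=1,0
step 3: discover 5; path=1>0>5; order=1,0,5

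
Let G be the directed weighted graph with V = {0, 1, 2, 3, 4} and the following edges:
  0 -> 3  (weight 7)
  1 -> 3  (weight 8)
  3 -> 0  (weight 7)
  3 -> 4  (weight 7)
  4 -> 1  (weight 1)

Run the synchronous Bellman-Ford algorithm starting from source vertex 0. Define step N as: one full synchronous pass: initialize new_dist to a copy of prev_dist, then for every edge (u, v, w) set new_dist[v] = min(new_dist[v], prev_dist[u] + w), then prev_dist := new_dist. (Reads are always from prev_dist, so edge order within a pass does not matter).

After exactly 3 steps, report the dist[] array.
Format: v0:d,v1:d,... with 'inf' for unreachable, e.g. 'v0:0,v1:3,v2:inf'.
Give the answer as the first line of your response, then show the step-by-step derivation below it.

v0:0,v1:15,v2:inf,v3:7,v4:14

step 1: dist = v0:0,v1:inf,v2:inf,v3:7,v4:inf
step 2: dist = v0:0,v1:inf,v2:inf,v3:7,v4:14
step 3: dist = v0:0,v1:15,v2:inf,v3:7,v4:14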